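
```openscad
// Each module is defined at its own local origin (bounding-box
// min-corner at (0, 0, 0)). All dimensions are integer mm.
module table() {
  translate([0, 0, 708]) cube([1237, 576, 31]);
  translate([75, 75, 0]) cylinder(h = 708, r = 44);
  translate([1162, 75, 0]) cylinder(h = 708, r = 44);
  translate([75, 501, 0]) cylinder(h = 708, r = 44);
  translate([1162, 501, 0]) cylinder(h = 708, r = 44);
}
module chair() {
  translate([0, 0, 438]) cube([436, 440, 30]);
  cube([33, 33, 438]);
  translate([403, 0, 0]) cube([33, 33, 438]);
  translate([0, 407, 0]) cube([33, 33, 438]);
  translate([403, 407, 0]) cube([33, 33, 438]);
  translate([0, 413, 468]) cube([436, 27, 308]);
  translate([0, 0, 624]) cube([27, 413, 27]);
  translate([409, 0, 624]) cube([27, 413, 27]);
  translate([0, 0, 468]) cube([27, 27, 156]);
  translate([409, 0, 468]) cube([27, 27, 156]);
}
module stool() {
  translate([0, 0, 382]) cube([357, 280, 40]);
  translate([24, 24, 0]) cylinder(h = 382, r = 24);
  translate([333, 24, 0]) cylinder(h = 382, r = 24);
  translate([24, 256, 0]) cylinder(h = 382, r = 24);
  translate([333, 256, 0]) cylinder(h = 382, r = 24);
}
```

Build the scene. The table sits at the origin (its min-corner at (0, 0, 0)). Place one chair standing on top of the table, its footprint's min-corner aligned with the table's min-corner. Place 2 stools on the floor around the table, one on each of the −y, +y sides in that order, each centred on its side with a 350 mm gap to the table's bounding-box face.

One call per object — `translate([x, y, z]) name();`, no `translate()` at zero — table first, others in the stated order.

table();
translate([0, 0, 739]) chair();
translate([440, -630, 0]) stool();
translate([440, 926, 0]) stool();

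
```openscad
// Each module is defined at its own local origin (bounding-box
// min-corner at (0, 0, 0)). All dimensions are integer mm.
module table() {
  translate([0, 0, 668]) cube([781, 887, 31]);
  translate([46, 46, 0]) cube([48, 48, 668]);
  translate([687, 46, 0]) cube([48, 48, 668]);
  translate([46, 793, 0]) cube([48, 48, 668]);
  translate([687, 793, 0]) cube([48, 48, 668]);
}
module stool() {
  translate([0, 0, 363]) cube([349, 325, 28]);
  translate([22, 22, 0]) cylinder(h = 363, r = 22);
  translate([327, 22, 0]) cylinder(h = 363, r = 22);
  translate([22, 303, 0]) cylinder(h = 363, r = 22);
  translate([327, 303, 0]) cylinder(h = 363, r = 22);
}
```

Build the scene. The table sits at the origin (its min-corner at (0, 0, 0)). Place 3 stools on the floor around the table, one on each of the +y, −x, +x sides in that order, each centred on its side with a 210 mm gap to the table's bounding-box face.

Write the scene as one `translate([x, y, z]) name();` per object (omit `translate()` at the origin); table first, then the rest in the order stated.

table();
translate([216, 1097, 0]) stool();
translate([-559, 281, 0]) stool();
translate([991, 281, 0]) stool();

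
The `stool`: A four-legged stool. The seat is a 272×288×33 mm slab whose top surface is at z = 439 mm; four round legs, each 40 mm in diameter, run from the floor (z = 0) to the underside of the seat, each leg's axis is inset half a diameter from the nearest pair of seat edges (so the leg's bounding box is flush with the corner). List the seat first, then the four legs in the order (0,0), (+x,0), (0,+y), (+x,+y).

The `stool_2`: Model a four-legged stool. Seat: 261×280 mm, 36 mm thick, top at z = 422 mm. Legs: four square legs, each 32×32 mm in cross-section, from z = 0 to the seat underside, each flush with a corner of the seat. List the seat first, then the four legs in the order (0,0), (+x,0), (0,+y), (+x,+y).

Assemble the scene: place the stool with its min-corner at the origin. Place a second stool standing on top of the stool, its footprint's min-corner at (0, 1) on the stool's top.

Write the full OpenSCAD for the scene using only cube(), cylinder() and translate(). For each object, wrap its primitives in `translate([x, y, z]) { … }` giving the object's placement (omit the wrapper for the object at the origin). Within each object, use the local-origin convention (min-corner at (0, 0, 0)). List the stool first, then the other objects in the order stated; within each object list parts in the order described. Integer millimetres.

translate([0, 0, 406]) cube([272, 288, 33]);
translate([20, 20, 0]) cylinder(h = 406, r = 20);
translate([252, 20, 0]) cylinder(h = 406, r = 20);
translate([20, 268, 0]) cylinder(h = 406, r = 20);
translate([252, 268, 0]) cylinder(h = 406, r = 20);
translate([0, 1, 439]) {
  translate([0, 0, 386]) cube([261, 280, 36]);
  cube([32, 32, 386]);
  translate([229, 0, 0]) cube([32, 32, 386]);
  translate([0, 248, 0]) cube([32, 32, 386]);
  translate([229, 248, 0]) cube([32, 32, 386]);
}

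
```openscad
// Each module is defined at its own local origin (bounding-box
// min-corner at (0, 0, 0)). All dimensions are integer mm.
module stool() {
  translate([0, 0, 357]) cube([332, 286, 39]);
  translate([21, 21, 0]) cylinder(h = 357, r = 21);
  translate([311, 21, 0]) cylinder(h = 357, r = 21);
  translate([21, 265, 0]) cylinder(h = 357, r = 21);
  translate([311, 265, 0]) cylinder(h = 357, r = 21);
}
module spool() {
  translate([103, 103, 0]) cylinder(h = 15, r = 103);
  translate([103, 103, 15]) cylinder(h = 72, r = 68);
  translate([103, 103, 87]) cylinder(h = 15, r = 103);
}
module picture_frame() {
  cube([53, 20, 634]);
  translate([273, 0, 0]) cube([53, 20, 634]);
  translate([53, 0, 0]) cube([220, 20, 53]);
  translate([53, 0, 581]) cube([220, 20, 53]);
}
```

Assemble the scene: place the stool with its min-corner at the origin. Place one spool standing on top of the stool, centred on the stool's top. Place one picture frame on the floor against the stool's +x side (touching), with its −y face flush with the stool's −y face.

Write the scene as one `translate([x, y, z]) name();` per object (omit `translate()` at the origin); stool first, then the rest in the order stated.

stool();
translate([63, 40, 396]) spool();
translate([332, 0, 0]) picture_frame();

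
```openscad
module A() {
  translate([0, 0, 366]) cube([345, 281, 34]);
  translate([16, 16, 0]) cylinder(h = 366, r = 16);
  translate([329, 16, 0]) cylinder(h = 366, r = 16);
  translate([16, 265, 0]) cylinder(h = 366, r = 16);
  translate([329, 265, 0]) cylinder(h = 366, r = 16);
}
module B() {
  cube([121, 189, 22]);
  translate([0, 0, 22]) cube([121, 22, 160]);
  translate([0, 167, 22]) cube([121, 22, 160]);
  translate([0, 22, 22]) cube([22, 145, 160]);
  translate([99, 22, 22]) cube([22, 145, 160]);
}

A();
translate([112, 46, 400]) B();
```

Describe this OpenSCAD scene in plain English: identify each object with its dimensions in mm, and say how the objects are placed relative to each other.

A is a four-legged stool. The seat is a 345×281×34 mm slab whose top surface is at z = 400 mm; four round legs, each 32 mm in diameter, run from the floor (z = 0) to the underside of the seat, each leg's axis is inset half a diameter from the nearest pair of seat edges (so the leg's bounding box is flush with the corner).

B is an open storage box with external size 121×189×182 mm and wall thickness 22 mm (the base is also 22 mm thick). The base covers the whole footprint; the four walls stand on the base, with the y-facing walls full-width and the x-facing walls fitting between their inner faces.

The open box is on top of the stool, centred.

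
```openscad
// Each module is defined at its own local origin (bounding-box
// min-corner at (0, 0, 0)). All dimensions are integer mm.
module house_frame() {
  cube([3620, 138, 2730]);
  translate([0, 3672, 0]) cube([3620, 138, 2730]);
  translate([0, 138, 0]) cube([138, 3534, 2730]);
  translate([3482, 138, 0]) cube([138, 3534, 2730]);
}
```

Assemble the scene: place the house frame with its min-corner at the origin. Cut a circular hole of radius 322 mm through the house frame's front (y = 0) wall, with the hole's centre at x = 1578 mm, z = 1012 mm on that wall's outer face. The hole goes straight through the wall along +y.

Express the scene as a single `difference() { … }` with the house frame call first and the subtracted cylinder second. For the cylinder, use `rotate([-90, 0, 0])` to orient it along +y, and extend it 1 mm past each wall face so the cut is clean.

difference() {
  house_frame();
  translate([1578, -1, 1012]) rotate([-90, 0, 0]) cylinder(h = 140, r = 322);
}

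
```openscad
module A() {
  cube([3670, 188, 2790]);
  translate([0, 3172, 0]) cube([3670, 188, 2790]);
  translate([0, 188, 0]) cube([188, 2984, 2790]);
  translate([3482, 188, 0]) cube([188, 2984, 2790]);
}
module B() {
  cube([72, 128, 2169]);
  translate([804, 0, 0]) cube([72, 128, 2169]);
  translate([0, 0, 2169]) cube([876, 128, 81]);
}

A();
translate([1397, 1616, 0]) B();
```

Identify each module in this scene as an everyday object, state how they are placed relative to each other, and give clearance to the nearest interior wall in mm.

A is a house frame. B is a door frame. The door frame sits inside the house frame, centred. The clearance to the nearest interior wall is 1209 mm.

Clearances: x = 1209, y = 1428; minimum 1209 mm.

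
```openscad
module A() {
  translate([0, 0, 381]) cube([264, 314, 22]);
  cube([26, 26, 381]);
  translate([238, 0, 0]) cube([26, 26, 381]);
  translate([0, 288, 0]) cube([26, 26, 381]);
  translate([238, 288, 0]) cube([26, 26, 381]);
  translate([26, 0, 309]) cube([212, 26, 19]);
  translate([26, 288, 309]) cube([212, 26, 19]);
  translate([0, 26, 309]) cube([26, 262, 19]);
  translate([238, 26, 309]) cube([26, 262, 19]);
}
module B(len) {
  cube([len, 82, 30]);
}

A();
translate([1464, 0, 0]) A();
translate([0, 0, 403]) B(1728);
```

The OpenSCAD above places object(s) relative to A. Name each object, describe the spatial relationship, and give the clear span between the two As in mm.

A is a stool. B is a beam. A beam spans the tops of two stools. The clear span between the two stools is 1200 mm.

Second stool starts at x = 1464; first ends at x = 264; clear span = 1464 − 264 = 1200 mm.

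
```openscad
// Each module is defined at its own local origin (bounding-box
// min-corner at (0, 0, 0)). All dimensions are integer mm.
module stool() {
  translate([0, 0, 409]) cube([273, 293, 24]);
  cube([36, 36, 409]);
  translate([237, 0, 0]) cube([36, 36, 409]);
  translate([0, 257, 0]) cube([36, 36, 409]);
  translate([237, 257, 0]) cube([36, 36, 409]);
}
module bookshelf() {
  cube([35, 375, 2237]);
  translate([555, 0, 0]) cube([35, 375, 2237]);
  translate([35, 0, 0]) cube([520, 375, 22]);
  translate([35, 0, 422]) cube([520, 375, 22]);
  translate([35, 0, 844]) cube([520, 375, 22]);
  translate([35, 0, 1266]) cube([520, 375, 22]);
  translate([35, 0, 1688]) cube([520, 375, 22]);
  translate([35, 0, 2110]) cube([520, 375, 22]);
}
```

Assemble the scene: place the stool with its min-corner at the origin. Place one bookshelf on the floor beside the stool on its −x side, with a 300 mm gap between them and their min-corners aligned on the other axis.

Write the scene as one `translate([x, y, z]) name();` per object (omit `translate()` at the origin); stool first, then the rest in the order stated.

stool();
translate([-890, 0, 0]) bookshelf();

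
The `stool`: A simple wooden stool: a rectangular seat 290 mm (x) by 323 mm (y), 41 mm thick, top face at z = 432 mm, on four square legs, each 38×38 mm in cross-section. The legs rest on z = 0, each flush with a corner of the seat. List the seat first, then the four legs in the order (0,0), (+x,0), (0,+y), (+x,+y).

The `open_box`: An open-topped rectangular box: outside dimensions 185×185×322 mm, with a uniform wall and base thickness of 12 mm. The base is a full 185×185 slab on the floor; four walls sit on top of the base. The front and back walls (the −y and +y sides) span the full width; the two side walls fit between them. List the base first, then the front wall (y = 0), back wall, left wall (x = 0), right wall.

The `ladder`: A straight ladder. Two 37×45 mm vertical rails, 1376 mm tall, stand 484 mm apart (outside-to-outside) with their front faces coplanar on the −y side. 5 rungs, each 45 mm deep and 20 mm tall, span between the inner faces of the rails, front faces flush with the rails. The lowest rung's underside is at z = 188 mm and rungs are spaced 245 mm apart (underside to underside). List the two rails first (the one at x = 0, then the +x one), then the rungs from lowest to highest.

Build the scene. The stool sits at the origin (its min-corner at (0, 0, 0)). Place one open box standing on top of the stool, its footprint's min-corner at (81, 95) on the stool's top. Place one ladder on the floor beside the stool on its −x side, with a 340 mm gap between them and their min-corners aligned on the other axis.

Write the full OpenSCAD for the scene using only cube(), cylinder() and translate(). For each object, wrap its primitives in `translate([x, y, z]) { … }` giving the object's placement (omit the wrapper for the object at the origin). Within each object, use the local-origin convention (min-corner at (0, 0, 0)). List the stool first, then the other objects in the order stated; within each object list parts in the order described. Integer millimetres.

translate([0, 0, 391]) cube([290, 323, 41]);
cube([38, 38, 391]);
translate([252, 0, 0]) cube([38, 38, 391]);
translate([0, 285, 0]) cube([38, 38, 391]);
translate([252, 285, 0]) cube([38, 38, 391]);
translate([81, 95, 432]) {
  cube([185, 185, 12]);
  translate([0, 0, 12]) cube([185, 12, 310]);
  translate([0, 173, 12]) cube([185, 12, 310]);
  translate([0, 12, 12]) cube([12, 161, 310]);
  translate([173, 12, 12]) cube([12, 161, 310]);
}
translate([-824, 0, 0]) {
  cube([37, 45, 1376]);
  translate([447, 0, 0]) cube([37, 45, 1376]);
  translate([37, 0, 188]) cube([410, 45, 20]);
  translate([37, 0, 433]) cube([410, 45, 20]);
  translate([37, 0, 678]) cube([410, 45, 20]);
  translate([37, 0, 923]) cube([410, 45, 20]);
  translate([37, 0, 1168]) cube([410, 45, 20]);
}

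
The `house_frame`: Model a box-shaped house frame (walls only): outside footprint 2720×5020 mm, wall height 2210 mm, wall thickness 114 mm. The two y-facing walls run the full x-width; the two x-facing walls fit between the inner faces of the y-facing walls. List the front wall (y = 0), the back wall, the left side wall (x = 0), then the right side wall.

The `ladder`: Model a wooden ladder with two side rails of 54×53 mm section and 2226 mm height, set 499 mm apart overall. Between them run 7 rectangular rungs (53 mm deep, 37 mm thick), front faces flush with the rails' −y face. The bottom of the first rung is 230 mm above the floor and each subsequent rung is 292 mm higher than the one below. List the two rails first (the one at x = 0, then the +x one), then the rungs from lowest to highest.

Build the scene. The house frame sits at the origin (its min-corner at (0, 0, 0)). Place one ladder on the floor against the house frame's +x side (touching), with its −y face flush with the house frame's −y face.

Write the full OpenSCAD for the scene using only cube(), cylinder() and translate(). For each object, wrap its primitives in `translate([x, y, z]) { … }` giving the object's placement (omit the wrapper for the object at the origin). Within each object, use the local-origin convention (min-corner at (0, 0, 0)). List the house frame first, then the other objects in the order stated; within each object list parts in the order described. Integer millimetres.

cube([2720, 114, 2210]);
translate([0, 4906, 0]) cube([2720, 114, 2210]);
translate([0, 114, 0]) cube([114, 4792, 2210]);
translate([2606, 114, 0]) cube([114, 4792, 2210]);
translate([2720, 0, 0]) {
  cube([54, 53, 2226]);
  translate([445, 0, 0]) cube([54, 53, 2226]);
  translate([54, 0, 230]) cube([391, 53, 37]);
  translate([54, 0, 522]) cube([391, 53, 37]);
  translate([54, 0, 814]) cube([391, 53, 37]);
  translate([54, 0, 1106]) cube([391, 53, 37]);
  translate([54, 0, 1398]) cube([391, 53, 37]);
  translate([54, 0, 1690]) cube([391, 53, 37]);
  translate([54, 0, 1982]) cube([391, 53, 37]);
}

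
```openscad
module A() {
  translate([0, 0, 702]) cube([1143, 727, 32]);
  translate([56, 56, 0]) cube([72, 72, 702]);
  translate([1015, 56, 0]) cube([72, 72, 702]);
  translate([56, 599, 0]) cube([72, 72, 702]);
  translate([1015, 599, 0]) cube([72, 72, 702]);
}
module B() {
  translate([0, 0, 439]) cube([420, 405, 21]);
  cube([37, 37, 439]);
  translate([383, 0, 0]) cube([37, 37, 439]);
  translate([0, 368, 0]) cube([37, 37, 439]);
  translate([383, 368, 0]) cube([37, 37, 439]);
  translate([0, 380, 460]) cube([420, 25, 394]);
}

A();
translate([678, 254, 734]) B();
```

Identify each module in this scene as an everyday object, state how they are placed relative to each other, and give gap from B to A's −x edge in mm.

The chair's min-x is at 678; the table's min-x is 0; gap = 678 mm.

A is a table. B is a chair. The chair is on top of the table. The gap from the chair to the table's −x edge is 678 mm.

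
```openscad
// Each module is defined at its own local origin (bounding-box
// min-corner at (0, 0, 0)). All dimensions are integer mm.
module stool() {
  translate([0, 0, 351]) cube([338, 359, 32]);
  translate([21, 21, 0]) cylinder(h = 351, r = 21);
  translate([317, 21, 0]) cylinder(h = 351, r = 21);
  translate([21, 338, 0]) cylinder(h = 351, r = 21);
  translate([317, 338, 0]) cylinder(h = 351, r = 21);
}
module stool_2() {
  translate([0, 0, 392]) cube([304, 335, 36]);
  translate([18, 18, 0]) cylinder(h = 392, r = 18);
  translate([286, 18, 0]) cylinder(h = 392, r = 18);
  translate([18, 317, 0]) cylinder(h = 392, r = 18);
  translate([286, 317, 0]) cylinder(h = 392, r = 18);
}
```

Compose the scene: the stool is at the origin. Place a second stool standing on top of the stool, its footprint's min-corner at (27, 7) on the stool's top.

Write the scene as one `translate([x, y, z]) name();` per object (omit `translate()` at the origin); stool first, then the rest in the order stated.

stool();
translate([27, 7, 383]) stool_2();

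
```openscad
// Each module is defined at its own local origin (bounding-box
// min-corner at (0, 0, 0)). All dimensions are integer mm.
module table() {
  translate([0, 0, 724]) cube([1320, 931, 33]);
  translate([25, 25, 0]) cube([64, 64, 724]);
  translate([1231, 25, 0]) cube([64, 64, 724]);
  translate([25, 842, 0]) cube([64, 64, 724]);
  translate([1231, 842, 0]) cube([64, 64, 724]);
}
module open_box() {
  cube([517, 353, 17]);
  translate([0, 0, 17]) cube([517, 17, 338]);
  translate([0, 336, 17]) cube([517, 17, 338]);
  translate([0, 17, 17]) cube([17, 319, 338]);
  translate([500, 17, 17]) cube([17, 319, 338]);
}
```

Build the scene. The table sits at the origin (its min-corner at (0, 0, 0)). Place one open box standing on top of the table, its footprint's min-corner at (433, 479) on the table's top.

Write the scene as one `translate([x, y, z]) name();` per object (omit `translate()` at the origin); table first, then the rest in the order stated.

table();
translate([433, 479, 757]) open_box();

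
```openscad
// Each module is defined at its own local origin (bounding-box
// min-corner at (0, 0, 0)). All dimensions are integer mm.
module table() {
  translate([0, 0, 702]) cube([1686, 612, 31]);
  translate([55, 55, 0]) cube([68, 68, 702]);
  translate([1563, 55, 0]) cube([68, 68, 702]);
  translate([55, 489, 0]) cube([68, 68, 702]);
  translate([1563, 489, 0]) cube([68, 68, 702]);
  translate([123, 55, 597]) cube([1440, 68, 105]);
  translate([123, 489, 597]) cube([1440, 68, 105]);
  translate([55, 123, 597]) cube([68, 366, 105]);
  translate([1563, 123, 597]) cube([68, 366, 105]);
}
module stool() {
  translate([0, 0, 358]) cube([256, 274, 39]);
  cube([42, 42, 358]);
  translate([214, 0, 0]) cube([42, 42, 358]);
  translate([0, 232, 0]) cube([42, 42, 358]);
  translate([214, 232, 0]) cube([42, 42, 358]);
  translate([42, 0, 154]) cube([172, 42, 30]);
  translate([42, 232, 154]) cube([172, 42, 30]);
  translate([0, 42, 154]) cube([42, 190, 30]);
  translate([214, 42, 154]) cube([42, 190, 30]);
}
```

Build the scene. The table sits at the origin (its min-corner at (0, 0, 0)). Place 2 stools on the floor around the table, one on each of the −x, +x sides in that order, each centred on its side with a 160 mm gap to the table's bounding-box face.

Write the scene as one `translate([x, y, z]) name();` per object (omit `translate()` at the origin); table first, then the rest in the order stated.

table();
translate([-416, 169, 0]) stool();
translate([1846, 169, 0]) stool();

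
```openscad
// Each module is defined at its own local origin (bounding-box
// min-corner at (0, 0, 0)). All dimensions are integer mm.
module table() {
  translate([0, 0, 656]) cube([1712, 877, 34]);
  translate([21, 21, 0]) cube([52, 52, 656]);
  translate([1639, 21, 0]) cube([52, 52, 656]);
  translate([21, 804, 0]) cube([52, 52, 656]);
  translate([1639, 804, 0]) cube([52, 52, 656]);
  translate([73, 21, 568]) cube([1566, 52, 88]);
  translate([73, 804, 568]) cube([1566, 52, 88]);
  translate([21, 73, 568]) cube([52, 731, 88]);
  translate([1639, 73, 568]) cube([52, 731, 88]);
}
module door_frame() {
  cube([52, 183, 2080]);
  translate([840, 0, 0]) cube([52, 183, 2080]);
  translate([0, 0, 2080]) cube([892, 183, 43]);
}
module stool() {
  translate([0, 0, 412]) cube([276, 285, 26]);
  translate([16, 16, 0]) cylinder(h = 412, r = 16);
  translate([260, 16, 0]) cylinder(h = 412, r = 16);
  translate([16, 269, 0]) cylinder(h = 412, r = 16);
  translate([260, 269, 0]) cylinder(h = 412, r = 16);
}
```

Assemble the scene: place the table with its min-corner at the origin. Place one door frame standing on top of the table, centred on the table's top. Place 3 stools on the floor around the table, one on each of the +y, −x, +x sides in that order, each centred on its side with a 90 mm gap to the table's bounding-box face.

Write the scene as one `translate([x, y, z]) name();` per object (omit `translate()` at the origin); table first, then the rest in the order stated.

table();
translate([410, 347, 690]) door_frame();
translate([718, 967, 0]) stool();
translate([-366, 296, 0]) stool();
translate([1802, 296, 0]) stool();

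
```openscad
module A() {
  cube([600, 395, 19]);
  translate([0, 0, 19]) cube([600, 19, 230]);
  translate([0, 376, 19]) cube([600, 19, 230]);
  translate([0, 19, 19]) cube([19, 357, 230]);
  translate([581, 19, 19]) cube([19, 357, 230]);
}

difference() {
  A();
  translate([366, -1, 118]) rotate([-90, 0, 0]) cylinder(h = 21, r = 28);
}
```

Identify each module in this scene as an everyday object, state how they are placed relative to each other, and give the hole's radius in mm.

A is an open box. The open box has a circular hole through its front wall. The hole's radius is 28 mm.

The subtracted cylinder has r = 28 mm.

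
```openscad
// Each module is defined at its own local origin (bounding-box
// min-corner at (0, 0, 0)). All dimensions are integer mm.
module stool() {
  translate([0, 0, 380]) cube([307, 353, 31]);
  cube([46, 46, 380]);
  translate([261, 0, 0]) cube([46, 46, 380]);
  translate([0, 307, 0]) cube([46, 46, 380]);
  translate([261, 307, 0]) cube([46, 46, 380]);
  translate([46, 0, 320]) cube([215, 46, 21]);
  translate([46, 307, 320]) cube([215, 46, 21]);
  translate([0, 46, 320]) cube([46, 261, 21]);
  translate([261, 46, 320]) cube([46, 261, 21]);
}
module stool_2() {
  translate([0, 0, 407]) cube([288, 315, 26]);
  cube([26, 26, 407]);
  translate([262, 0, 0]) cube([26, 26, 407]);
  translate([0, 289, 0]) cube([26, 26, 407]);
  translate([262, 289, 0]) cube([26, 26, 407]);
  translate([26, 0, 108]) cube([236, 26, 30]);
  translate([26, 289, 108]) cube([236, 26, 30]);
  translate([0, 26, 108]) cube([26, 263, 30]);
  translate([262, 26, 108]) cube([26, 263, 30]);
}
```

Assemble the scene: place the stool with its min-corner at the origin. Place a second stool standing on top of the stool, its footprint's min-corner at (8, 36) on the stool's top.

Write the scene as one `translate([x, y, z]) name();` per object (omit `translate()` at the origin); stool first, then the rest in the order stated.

stool();
translate([8, 36, 411]) stool_2();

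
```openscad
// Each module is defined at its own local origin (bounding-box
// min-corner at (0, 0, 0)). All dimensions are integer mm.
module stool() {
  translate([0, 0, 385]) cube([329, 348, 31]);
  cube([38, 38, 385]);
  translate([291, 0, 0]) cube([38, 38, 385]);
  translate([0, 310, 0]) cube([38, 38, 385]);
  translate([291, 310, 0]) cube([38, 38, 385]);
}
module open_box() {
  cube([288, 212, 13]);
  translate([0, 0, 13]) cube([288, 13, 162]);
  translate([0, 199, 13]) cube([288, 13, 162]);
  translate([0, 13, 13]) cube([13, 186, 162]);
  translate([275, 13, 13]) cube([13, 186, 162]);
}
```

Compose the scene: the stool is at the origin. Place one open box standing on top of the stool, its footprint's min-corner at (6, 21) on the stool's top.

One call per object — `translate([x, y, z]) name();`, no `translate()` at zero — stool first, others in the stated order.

stool();
translate([6, 21, 416]) open_box();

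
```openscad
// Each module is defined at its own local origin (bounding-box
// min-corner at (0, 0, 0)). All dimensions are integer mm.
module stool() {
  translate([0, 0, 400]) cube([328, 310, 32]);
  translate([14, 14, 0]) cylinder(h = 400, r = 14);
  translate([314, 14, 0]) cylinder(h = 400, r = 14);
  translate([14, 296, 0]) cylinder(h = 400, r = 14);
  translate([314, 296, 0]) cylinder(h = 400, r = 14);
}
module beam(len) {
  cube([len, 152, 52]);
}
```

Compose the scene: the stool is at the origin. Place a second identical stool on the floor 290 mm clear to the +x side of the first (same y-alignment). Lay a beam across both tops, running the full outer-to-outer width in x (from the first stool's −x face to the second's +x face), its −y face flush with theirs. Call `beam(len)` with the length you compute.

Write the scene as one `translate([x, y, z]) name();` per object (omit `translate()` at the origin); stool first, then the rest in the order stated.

stool();
translate([618, 0, 0]) stool();
translate([0, 0, 432]) beam(946);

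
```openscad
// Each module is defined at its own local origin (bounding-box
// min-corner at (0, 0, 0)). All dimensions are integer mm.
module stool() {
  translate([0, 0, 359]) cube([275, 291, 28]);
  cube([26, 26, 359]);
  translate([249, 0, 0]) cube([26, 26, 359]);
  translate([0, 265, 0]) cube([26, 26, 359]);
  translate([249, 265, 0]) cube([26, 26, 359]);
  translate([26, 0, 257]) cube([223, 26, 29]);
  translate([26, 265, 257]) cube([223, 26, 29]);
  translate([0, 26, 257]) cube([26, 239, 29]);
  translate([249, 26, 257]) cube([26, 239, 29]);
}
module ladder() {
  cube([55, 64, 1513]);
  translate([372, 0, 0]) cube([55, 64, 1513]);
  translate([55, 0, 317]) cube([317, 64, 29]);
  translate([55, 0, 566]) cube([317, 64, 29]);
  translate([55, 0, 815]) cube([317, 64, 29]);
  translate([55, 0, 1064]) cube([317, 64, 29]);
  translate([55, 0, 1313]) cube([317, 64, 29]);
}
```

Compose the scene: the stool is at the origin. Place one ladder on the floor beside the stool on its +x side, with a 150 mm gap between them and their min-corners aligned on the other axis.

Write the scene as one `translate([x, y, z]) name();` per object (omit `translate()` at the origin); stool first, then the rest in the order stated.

stool();
translate([425, 0, 0]) ladder();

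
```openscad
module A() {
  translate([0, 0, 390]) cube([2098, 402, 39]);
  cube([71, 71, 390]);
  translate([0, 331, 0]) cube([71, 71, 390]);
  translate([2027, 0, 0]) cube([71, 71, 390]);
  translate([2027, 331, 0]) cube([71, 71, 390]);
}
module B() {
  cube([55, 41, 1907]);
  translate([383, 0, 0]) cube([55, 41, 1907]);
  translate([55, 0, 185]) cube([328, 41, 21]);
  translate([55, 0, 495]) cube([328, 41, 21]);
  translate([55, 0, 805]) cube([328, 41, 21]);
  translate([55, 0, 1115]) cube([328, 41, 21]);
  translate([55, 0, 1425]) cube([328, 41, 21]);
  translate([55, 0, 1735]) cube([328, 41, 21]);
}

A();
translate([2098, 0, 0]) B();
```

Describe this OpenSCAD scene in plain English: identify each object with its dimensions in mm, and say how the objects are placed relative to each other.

A is a bench: a 2098×402 mm seat slab, 39 mm thick, top at z = 429 mm, on four 71×71 mm square legs flush with the seat corners and standing on z = 0.

B is a wooden ladder with two side rails of 55×41 mm section and 1907 mm height, set 438 mm apart overall. Between them run 6 rectangular rungs (41 mm deep, 21 mm thick), front faces flush with the rails' −y face. The bottom of the first rung is 185 mm above the floor and each subsequent rung is 310 mm higher than the one below.

The ladder is against the bench's +x side, with their −y faces flush.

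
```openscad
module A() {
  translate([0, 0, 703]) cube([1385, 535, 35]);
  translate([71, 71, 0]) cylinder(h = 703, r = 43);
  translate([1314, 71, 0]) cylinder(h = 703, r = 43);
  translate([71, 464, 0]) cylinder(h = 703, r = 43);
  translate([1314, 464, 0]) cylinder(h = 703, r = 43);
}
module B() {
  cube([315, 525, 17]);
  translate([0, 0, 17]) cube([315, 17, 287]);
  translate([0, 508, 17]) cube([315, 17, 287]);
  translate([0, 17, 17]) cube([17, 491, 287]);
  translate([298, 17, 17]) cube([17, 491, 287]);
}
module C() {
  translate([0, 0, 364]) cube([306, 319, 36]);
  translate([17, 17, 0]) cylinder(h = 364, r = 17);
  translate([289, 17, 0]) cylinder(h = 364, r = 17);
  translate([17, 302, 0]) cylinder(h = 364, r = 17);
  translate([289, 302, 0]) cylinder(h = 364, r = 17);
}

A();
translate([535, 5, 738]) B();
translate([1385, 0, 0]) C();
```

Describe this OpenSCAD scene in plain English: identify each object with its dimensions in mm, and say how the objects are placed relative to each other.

A is a table with a 1385×535 mm rectangular top, 35 mm thick, top surface at z = 738 mm, supported by four round legs of 86 mm diameter, each leg's bounding box inset 28 mm from the nearest pair of top edges, running from the floor.

B is an open-topped rectangular box: outside dimensions 315×525×304 mm, with a uniform wall and base thickness of 17 mm. The base is a full 315×525 slab on the floor; four walls sit on top of the base. The front and back walls (the −y and +y sides) span the full width; the two side walls fit between them.

C is a simple wooden stool: a rectangular seat 306 mm (x) by 319 mm (y), 36 mm thick, top face at z = 400 mm, on four round legs, each 34 mm in diameter. The legs rest on z = 0, each leg's axis is inset half a diameter from the nearest pair of seat edges (so the leg's bounding box is flush with the corner).

The open box is on top of the table, centred. The stool is against the table's +x side, with their −y faces flush.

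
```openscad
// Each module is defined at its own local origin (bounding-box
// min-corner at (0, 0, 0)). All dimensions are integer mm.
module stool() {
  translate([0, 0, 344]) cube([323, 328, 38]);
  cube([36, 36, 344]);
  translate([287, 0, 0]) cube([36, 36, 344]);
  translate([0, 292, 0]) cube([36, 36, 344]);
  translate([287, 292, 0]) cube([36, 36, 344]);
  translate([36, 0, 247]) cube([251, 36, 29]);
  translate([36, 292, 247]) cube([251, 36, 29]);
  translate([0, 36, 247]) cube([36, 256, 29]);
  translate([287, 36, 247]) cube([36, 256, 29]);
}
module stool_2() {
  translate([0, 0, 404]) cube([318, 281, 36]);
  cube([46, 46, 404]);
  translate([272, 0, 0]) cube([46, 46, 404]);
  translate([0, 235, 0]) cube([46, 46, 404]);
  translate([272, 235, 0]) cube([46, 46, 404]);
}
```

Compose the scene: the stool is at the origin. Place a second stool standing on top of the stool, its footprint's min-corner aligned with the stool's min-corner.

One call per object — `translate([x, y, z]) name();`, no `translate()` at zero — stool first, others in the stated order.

stool();
translate([0, 0, 382]) stool_2();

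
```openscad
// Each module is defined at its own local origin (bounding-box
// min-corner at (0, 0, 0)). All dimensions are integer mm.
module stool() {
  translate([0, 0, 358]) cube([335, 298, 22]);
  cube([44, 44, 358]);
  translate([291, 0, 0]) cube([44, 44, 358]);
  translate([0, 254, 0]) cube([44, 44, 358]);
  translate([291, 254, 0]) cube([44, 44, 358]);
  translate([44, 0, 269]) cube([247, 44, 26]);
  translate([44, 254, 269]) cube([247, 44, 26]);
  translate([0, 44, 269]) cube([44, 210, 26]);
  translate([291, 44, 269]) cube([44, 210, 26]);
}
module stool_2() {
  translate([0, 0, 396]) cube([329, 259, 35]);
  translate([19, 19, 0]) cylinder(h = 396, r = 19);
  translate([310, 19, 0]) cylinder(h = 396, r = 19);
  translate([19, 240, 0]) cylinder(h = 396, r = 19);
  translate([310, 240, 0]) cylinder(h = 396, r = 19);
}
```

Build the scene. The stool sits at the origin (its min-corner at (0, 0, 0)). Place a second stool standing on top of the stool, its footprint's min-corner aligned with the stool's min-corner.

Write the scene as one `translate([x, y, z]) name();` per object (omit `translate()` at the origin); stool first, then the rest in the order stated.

stool();
translate([0, 0, 380]) stool_2();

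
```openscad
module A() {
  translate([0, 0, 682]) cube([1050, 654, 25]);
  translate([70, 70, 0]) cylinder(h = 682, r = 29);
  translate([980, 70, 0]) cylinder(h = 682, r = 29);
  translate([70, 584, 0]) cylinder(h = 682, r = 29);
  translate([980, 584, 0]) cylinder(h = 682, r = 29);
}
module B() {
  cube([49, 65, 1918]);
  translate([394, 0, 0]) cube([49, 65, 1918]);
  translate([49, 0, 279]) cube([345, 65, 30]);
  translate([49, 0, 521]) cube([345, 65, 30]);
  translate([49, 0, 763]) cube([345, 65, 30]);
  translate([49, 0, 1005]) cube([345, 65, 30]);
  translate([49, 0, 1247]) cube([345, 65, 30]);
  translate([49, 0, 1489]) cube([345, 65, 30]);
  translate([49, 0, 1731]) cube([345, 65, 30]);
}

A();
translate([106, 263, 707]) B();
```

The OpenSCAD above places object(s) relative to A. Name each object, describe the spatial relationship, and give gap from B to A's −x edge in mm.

The ladder's min-x is at 106; the table's min-x is 0; gap = 106 mm.

A is a table. B is a ladder. The ladder is on top of the table. The gap from the ladder to the table's −x edge is 106 mm.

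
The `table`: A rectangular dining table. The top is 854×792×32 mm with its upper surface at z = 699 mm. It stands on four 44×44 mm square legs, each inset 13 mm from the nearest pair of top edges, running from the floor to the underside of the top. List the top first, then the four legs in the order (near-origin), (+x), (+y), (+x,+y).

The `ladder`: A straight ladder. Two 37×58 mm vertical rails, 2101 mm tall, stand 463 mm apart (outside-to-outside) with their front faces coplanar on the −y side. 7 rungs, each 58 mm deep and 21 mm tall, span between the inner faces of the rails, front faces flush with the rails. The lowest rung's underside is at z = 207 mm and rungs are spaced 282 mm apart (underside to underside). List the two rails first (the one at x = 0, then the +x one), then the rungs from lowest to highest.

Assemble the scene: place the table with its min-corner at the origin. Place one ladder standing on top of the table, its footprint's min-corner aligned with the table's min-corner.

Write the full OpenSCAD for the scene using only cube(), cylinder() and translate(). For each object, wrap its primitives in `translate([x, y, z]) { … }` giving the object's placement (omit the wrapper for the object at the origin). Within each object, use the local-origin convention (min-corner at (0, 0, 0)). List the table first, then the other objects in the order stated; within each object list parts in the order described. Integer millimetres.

translate([0, 0, 667]) cube([854, 792, 32]);
translate([13, 13, 0]) cube([44, 44, 667]);
translate([797, 13, 0]) cube([44, 44, 667]);
translate([13, 735, 0]) cube([44, 44, 667]);
translate([797, 735, 0]) cube([44, 44, 667]);
translate([0, 0, 699]) {
  cube([37, 58, 2101]);
  translate([426, 0, 0]) cube([37, 58, 2101]);
  translate([37, 0, 207]) cube([389, 58, 21]);
  translate([37, 0, 489]) cube([389, 58, 21]);
  translate([37, 0, 771]) cube([389, 58, 21]);
  translate([37, 0, 1053]) cube([389, 58, 21]);
  translate([37, 0, 1335]) cube([389, 58, 21]);
  translate([37, 0, 1617]) cube([389, 58, 21]);
  translate([37, 0, 1899]) cube([389, 58, 21]);
}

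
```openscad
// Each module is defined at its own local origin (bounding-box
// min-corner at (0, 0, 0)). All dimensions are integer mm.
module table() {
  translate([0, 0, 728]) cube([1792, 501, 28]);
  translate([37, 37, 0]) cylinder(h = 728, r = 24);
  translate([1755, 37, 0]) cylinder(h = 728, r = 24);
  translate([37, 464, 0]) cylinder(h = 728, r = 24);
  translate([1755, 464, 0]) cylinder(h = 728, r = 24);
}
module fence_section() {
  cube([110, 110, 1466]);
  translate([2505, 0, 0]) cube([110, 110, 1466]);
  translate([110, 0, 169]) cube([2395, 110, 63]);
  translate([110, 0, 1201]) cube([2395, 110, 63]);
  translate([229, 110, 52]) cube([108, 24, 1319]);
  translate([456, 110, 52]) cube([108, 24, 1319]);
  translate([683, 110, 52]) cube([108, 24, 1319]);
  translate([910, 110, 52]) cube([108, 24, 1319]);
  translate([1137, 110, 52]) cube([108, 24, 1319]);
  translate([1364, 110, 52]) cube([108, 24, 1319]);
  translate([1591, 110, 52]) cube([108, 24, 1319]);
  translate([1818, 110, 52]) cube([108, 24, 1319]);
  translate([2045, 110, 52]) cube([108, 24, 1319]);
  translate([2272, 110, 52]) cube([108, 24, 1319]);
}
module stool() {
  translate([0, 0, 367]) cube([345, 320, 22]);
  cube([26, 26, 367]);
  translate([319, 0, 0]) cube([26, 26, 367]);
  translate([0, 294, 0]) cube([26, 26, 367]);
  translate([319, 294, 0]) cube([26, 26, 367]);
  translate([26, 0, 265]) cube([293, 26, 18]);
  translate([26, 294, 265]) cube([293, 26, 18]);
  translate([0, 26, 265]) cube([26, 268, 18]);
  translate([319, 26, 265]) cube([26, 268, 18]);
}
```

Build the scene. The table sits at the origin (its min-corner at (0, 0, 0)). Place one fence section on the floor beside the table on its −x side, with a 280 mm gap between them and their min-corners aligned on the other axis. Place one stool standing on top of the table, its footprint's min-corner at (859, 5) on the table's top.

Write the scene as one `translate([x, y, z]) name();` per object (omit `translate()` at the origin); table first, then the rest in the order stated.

table();
translate([-2895, 0, 0]) fence_section();
translate([859, 5, 756]) stool();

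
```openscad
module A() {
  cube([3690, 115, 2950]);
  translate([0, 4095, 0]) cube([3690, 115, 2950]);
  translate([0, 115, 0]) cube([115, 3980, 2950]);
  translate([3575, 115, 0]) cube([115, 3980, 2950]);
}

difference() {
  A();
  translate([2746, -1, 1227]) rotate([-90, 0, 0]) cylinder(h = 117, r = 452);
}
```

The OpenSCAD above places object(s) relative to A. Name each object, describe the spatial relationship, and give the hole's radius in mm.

A is a house frame. The house frame has a circular hole through its front wall. The hole's radius is 452 mm.

The subtracted cylinder has r = 452 mm.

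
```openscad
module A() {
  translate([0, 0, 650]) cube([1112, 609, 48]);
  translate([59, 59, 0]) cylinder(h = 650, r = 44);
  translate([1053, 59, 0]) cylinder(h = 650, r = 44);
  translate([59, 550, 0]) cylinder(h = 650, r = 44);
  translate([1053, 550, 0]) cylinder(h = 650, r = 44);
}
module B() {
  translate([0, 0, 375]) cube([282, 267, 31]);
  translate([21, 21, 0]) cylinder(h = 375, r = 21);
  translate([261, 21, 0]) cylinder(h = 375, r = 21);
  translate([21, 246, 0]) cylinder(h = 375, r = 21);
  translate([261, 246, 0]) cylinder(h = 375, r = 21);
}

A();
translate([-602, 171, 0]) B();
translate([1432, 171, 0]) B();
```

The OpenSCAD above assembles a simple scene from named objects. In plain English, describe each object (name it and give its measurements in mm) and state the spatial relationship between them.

A is a table: top 1112 mm (x) × 609 mm (y), 48 mm thick, upper face at z = 698 mm, on four round legs of 88 mm diameter, each leg's bounding box inset 15 mm from the nearest pair of top edges, running from z = 0 to the bottom of the top.

B is a four-legged stool. The seat is a 282×267×31 mm slab whose top surface is at z = 406 mm; four round legs, each 42 mm in diameter, run from the floor (z = 0) to the underside of the seat, each leg's axis is inset half a diameter from the nearest pair of seat edges (so the leg's bounding box is flush with the corner).

Two stools sit around the table at the −x, +x sides.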